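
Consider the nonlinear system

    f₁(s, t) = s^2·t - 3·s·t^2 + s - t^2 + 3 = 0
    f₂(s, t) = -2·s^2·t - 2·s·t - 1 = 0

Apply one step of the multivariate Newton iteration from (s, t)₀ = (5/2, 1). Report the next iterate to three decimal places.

At (5/2, 1): F = (3.250, -18.500).
Jacobian J = [[2·s·t - 3·t^2 + 1, s^2 - 6·s·t - 2·t], [-4·s·t - 2·t, -2·s^2 - 2·s]].
At the point, J = [[3.000, -10.750], [-12.000, -17.500]] (det J = -181.500).
Solving J·Δ = −F gives Δ = (-1.409, -0.091).
Then the next iterate is (s, t)₁ = (1.091, 0.909).

(1.091, 0.909)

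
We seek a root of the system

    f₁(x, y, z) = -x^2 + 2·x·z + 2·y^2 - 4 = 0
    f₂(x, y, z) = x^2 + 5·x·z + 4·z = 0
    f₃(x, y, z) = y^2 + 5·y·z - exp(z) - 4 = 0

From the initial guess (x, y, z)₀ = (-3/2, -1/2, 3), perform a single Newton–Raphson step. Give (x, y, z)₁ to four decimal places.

(-1.8685, -4.1024, -0.6204)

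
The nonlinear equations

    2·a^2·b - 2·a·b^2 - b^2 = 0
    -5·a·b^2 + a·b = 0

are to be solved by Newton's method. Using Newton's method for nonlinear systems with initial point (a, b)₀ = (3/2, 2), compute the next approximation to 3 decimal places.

(1.154, 1.271)

At (3/2, 2): F = (-7.000, -27.000).
Jacobian J = [[4·a·b - 2·b^2, 2·a^2 - 4·a·b - 2·b], [-5·b^2 + b, -10·a·b + a]].
At the point, J = [[4.000, -11.500], [-18.000, -28.500]] (det J = -321.000).
Solving J·Δ = −F gives Δ = (-0.346, -0.729).
Then the next iterate is (a, b)₁ = (1.154, 1.271).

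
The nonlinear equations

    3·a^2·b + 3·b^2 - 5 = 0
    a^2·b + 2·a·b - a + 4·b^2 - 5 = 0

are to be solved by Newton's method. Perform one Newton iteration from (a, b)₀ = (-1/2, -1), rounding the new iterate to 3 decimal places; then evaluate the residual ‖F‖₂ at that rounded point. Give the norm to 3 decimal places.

1.414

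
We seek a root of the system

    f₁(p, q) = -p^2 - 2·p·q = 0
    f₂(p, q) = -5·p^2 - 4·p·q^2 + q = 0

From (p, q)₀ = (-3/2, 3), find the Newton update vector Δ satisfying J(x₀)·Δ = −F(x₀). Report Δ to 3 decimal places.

At (-3/2, 3): F = (6.750, 45.750).
Jacobian J = [[-2·p - 2·q, -2·p], [-10·p - 4·q^2, -8·p·q + 1]].
At the point, J = [[-3.000, 3.000], [-21.000, 37.000]] (det J = -48.000).
Solving J·Δ = −F gives Δ = (2.344, 0.094).

(2.344, 0.094)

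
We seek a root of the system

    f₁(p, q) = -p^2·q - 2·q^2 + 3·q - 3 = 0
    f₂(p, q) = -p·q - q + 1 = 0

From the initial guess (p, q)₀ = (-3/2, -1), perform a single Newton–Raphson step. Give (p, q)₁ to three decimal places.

(-2.340, -0.320)

At (-3/2, -1): F = (-5.750, 0.500).
Jacobian J = [[-2·p·q, -p^2 - 4·q + 3], [-q, -p - 1]].
At the point, J = [[-3.000, 4.750], [1.000, 0.500]] (det J = -6.250).
Solving J·Δ = −F gives Δ = (-0.840, 0.680).
Then the next iterate is (p, q)₁ = (-2.340, -0.320).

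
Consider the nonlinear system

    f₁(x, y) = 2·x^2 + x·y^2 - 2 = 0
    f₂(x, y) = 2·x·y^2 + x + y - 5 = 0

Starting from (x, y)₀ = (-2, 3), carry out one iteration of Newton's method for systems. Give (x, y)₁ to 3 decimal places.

(-1.005, 2.083)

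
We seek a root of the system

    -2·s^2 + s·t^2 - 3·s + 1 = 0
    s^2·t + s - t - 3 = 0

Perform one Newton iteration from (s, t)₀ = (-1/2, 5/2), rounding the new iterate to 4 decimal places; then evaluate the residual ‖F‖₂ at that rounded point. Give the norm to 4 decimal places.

11.6810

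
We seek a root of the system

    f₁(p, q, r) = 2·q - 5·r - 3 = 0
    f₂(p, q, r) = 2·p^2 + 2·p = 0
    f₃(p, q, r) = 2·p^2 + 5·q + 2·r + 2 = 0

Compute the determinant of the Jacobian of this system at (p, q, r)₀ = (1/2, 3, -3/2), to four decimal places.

J = [[0, 2, -5], [4·p + 2, 0, 0], [4·p, 5, 2]].
At the point, J = [[0.0000, 2.0000, -5.0000], [4.0000, 0.0000, 0.0000], [2.0000, 5.0000, 2.0000]].
det J = -116.0000.

-116.0000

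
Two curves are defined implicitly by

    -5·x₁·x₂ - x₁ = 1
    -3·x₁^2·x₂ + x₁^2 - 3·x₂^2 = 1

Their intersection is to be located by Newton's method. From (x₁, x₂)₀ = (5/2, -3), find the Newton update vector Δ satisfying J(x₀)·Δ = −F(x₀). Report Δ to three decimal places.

(-0.660, 1.980)

At (5/2, -3): F = (34.000, 34.500).
Jacobian J = [[-5·x₂ - 1, -5·x₁], [-6·x₁·x₂ + 2·x₁, -3·x₁^2 - 6·x₂]].
At the point, J = [[14.000, -12.500], [50.000, -0.750]] (det J = 614.500).
Solving J·Δ = −F gives Δ = (-0.660, 1.980).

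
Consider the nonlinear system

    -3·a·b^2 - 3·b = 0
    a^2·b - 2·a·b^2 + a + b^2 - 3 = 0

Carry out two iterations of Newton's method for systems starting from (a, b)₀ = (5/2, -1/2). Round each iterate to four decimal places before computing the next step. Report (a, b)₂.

(-6.7645, -1.7056)

At (5/2, -1/2): F = (-0.3750, -4.6250).
Jacobian J = [[-3·b^2, -6·a·b - 3], [2·a·b - 2·b^2 + 1, a^2 - 4·a·b + 2·b]].
At the point, J = [[-0.7500, 4.5000], [-2.0000, 10.2500]] (det J = 1.3125).
Solving J·Δ = −F gives Δ = (-12.9286, -2.0714).
Then the next iterate is (a, b)₁ = (-10.4286, -2.5714).
Round to (-10.4286, -2.5714) and repeat: F = (214.578974, -148.561054), J = [[-19.836294, -163.896612], [41.408008, -3.651510]].
Δ = (3.6641, 0.8658), so (a, b)₂ = (-6.7645, -1.7056).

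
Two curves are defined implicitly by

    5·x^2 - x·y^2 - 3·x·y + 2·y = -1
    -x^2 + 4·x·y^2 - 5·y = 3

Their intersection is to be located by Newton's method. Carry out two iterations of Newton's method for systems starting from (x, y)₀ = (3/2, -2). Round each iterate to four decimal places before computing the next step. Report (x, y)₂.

At (3/2, -2): F = (11.2500, 28.7500).
Jacobian J = [[10·x - y^2 - 3·y, -2·x·y - 3·x + 2], [-2·x + 4·y^2, 8·x·y - 5]].
At the point, J = [[17.0000, 3.5000], [13.0000, -29.0000]] (det J = -538.5000).
Solving J·Δ = −F gives Δ = (-0.7927, 0.6360).
Then the next iterate is (x, y)₁ = (0.7073, -1.3640).
Round to (0.7073, -1.3640) and repeat: F = (2.351709, 8.583442), J = [[9.304504, 1.807614], [6.027384, -12.718058]].
Δ = (-0.3515, 0.5083), so (x, y)₂ = (0.3558, -0.8557).

(0.3558, -0.8557)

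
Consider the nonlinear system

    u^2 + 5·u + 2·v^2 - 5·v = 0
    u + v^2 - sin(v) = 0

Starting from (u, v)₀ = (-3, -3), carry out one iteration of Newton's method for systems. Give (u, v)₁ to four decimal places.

(-1.5974, -1.4943)

At (-3, -3): F = (27.0000, 6.141120).
Jacobian J = [[2·u + 5, 4·v - 5], [1, 2·v - cos(v)]].
At the point, J = [[-1.0000, -17.0000], [1.0000, -5.010008]] (det J = 22.010008).
Solving J·Δ = −F gives Δ = (1.4026, 1.5057).
Then the next iterate is (u, v)₁ = (-1.5974, -1.4943).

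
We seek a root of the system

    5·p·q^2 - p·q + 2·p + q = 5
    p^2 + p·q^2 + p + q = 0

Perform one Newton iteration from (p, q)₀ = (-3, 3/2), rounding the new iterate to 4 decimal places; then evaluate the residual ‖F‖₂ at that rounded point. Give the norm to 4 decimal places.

At (-3, 3/2): F = (-38.7500, 0.7500).
Jacobian J = [[5·q^2 - q + 2, 10·p·q - p + 1], [2·p + q^2 + 1, 2·p·q + 1]].
At the point, J = [[11.7500, -41.0000], [-2.7500, -8.0000]] (det J = -206.7500).
Solving J·Δ = −F gives Δ = (1.6481, -0.4728).
Then the next iterate is (p, q)₁ = (-1.3519, 1.0272).
Re-evaluating at (-1.3519, 1.0272): F = (-12.420146, 0.076490), so ‖F‖₂ = 12.4204.

12.4204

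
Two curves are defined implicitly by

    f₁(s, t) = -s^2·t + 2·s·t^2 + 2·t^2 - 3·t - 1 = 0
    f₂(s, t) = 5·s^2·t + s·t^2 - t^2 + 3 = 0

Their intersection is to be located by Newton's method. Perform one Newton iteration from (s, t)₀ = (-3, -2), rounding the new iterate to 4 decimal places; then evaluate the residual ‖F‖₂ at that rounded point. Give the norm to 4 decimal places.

At (-3, -2): F = (7.0000, -103.0000).
Jacobian J = [[-2·s·t + 2·t^2, -s^2 + 4·s·t + 4·t - 3], [10·s·t + t^2, 5·s^2 + 2·s·t - 2·t]].
At the point, J = [[-4.0000, 4.0000], [64.0000, 61.0000]] (det J = -500.0000).
Solving J·Δ = −F gives Δ = (1.6780, -0.0720).
Then the next iterate is (s, t)₁ = (-1.3220, -2.0720).
Re-evaluating at (-1.3220, -2.0720): F = (6.072391, -25.074779), so ‖F‖₂ = 25.7996.

25.7996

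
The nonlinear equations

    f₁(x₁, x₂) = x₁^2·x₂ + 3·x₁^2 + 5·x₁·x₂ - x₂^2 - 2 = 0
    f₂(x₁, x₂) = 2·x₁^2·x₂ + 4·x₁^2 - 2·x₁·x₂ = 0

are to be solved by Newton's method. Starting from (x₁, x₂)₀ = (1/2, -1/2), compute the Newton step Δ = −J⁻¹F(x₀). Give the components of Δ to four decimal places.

At (1/2, -1/2): F = (-2.8750, 1.2500).
Jacobian J = [[2·x₁·x₂ + 6·x₁ + 5·x₂, x₁^2 + 5·x₁ - 2·x₂], [4·x₁·x₂ + 8·x₁ - 2·x₂, 2·x₁^2 - 2·x₁]].
At the point, J = [[0.0000, 3.7500], [4.0000, -0.5000]] (det J = -15.0000).
Solving J·Δ = −F gives Δ = (-0.2167, 0.7667).

(-0.2167, 0.7667)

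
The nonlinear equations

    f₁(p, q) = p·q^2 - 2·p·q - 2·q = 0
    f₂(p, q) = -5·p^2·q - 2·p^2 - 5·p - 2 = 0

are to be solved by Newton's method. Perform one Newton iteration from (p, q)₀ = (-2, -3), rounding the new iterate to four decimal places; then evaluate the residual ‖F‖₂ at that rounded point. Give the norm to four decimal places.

19.0878

At (-2, -3): F = (-24.0000, 60.0000).
Jacobian J = [[q^2 - 2·q, 2·p·q - 2·p - 2], [-10·p·q - 4·p - 5, -5·p^2]].
At the point, J = [[15.0000, 14.0000], [-57.0000, -20.0000]] (det J = 498.0000).
Solving J·Δ = −F gives Δ = (0.7229, 0.9398).
Then the next iterate is (p, q)₁ = (-1.2771, -2.0602).
Re-evaluating at (-1.2771, -2.0602): F = (-6.562317, 17.924302), so ‖F‖₂ = 19.0878.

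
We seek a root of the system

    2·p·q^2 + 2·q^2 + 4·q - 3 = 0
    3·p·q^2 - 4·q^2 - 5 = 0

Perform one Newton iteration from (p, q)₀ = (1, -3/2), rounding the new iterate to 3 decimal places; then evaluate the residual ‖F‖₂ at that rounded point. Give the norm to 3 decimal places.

3.561

At (1, -3/2): F = (0.000, -7.250).
Jacobian J = [[2·q^2, 4·p·q + 4·q + 4], [3·q^2, 6·p·q - 8·q]].
At the point, J = [[4.500, -8.000], [6.750, 3.000]] (det J = 67.500).
Solving J·Δ = −F gives Δ = (0.859, 0.483).
Then the next iterate is (p, q)₁ = (1.859, -1.017).
Re-evaluating at (1.859, -1.017): F = (-1.15394, -3.36893), so ‖F‖₂ = 3.561.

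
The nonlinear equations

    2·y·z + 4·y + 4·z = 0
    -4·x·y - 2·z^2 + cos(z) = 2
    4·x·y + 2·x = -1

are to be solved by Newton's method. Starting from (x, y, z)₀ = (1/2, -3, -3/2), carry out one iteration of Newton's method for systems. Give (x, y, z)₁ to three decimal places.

(1.984, 6.418, -1.291)

At (1/2, -3, -3/2): F = (-9.000, -0.42926, -4.000).
Jacobian J = [[0, 2·z + 4, 2·y + 4], [-4·y, -4·x, -4·z - sin(z)], [4·y + 2, 4·x, 0]].
At the point, J = [[0.000, 1.000, -2.000], [12.000, -2.000, 6.99749], [-10.000, 2.000, 0.000]] (det J = -77.97495).
Solving J·Δ = −F gives Δ = (1.484, 9.418, 0.209).
Then the next iterate is (x, y, z)₁ = (1.984, 6.418, -1.291).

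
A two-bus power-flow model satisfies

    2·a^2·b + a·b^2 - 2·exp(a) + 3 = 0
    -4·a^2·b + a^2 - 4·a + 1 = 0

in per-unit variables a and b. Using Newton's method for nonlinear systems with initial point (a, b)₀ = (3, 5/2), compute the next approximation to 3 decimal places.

(1.988, 1.574)

At (3, 5/2): F = (26.57893, -92.000).
Jacobian J = [[4·a·b + b^2 - 2·exp(a), 2·a^2 + 2·a·b], [-8·a·b + 2·a - 4, -4·a^2]].
At the point, J = [[-3.92107, 33.000], [-58.000, -36.000]] (det J = 2055.15866).
Solving J·Δ = −F gives Δ = (-1.012, -0.926).
Then the next iterate is (a, b)₁ = (1.988, 1.574).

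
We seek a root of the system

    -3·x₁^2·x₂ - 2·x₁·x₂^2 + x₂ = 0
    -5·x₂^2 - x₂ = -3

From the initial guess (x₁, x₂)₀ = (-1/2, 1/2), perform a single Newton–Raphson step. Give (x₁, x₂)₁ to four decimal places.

(-1.1354, 0.7083)

At (-1/2, 1/2): F = (0.3750, 1.2500).
Jacobian J = [[-6·x₁·x₂ - 2·x₂^2, -3·x₁^2 - 4·x₁·x₂ + 1], [0, -10·x₂ - 1]].
At the point, J = [[1.0000, 1.2500], [0.0000, -6.0000]] (det J = -6.0000).
Solving J·Δ = −F gives Δ = (-0.6354, 0.2083).
Then the next iterate is (x₁, x₂)₁ = (-1.1354, 0.7083).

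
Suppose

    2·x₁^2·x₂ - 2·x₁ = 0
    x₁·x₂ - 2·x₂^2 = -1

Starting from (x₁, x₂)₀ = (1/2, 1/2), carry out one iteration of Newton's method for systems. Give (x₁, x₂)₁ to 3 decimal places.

At (1/2, 1/2): F = (-0.750, 0.750).
Jacobian J = [[4·x₁·x₂ - 2, 2·x₁^2], [x₂, x₁ - 4·x₂]].
At the point, J = [[-1.000, 0.500], [0.500, -1.500]] (det J = 1.250).
Solving J·Δ = −F gives Δ = (-0.600, 0.300).
Then the next iterate is (x₁, x₂)₁ = (-0.100, 0.800).

(-0.100, 0.800)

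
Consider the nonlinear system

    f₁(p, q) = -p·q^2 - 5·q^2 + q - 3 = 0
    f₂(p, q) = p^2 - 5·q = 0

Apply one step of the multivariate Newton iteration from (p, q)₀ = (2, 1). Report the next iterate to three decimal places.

(1.439, 0.351)

At (2, 1): F = (-9.000, -1.000).
Jacobian J = [[-q^2, -2·p·q - 10·q + 1], [2·p, -5]].
At the point, J = [[-1.000, -13.000], [4.000, -5.000]] (det J = 57.000).
Solving J·Δ = −F gives Δ = (-0.561, -0.649).
Then the next iterate is (p, q)₁ = (1.439, 0.351).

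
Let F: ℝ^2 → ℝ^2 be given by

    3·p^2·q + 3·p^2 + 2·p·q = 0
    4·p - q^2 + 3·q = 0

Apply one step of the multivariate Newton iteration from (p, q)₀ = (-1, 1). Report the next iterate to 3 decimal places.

(-0.571, 1.286)

At (-1, 1): F = (4.000, -2.000).
Jacobian J = [[6·p·q + 6·p + 2·q, 3·p^2 + 2·p], [4, -2·q + 3]].
At the point, J = [[-10.000, 1.000], [4.000, 1.000]] (det J = -14.000).
Solving J·Δ = −F gives Δ = (0.429, 0.286).
Then the next iterate is (p, q)₁ = (-0.571, 1.286).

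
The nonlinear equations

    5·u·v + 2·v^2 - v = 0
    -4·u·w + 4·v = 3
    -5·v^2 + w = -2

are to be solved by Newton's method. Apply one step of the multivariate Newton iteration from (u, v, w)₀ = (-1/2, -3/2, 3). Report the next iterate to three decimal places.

At (-1/2, -3/2, 3): F = (9.750, -3.000, -6.250).
Jacobian J = [[5·v, 5·u + 4·v - 1, 0], [-4·w, 4, -4·u], [0, -10·v, 1]].
At the point, J = [[-7.500, -9.500, 0.000], [-12.000, 4.000, 2.000], [0.000, 15.000, 1.000]] (det J = 81.000).
Solving J·Δ = −F gives Δ = (2.015, -0.565, 14.722).
Then the next iterate is (u, v, w)₁ = (1.515, -2.065, 17.722).

(1.515, -2.065, 17.722)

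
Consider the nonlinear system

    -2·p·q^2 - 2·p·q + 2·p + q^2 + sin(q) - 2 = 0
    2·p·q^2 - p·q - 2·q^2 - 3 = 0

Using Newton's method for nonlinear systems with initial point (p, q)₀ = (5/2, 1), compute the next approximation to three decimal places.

At (5/2, 1): F = (-5.15853, -2.500).
Jacobian J = [[-2·q^2 - 2·q + 2, -4·p·q - 2·p + 2·q + cos(q)], [2·q^2 - q, 4·p·q - p - 4·q]].
At the point, J = [[-2.000, -12.45970], [1.000, 3.500]] (det J = 5.45970).
Solving J·Δ = −F gives Δ = (9.012, -1.861).
Then the next iterate is (p, q)₁ = (11.512, -0.861).

(11.512, -0.861)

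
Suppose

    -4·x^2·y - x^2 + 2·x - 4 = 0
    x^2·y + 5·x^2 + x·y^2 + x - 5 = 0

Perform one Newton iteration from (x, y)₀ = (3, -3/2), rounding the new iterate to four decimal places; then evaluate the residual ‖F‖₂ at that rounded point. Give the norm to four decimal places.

At (3, -3/2): F = (47.0000, 36.2500).
Jacobian J = [[-8·x·y - 2·x + 2, -4·x^2], [2·x·y + 10·x + y^2 + 1, x^2 + 2·x·y]].
At the point, J = [[32.0000, -36.0000], [24.2500, 0.0000]] (det J = 873.0000).
Solving J·Δ = −F gives Δ = (-1.4948, -0.0232).
Then the next iterate is (x, y)₁ = (1.5052, -1.5232).
Re-evaluating at (1.5052, -1.5232): F = (10.548785, 7.874604), so ‖F‖₂ = 13.1638.

13.1638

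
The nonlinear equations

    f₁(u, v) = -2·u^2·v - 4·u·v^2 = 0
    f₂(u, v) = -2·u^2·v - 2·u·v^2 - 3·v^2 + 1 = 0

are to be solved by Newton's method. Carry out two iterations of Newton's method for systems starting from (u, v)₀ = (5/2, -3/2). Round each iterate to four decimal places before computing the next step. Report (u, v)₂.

At (5/2, -3/2): F = (-3.7500, 1.7500).
Jacobian J = [[-4·u·v - 4·v^2, -2·u^2 - 8·u·v], [-4·u·v - 2·v^2, -2·u^2 - 4·u·v - 6·v]].
At the point, J = [[6.0000, 17.5000], [10.5000, 11.5000]] (det J = -114.7500).
Solving J·Δ = −F gives Δ = (-0.6427, 0.4346).
Then the next iterate is (u, v)₁ = (1.8573, -1.0654).
Round to (1.8573, -1.0654) and repeat: F = (-1.082386, 0.728740), J = [[3.374761, 8.931013], [5.644915, 7.408343]].
Δ = (-0.5716, 0.3372), so (u, v)₂ = (1.2857, -0.7282).

(1.2857, -0.7282)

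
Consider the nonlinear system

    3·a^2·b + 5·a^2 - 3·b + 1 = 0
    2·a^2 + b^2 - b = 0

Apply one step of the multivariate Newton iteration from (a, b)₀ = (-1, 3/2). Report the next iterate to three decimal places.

(-0.684, 0.757)

At (-1, 3/2): F = (6.000, 2.750).
Jacobian J = [[6·a·b + 10·a, 3·a^2 - 3], [4·a, 2·b - 1]].
At the point, J = [[-19.000, 0.000], [-4.000, 2.000]] (det J = -38.000).
Solving J·Δ = −F gives Δ = (0.316, -0.743).
Then the next iterate is (a, b)₁ = (-0.684, 0.757).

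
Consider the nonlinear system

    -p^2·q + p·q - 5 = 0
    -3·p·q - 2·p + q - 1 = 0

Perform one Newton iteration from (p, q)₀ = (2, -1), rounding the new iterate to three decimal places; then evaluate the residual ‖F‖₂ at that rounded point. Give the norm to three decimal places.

At (2, -1): F = (-3.000, 0.000).
Jacobian J = [[-2·p·q + q, -p^2 + p], [-3·q - 2, -3·p + 1]].
At the point, J = [[3.000, -2.000], [1.000, -5.000]] (det J = -13.000).
Solving J·Δ = −F gives Δ = (1.154, 0.231).
Then the next iterate is (p, q)₁ = (3.154, -0.769).
Re-evaluating at (3.154, -0.769): F = (0.22437, -0.80072), so ‖F‖₂ = 0.832.

0.832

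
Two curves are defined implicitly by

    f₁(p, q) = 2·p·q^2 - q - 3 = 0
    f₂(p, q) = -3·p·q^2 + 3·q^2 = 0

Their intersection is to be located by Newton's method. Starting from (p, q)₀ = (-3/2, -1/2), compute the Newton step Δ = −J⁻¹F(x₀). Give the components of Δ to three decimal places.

(9.167, -0.667)

At (-3/2, -1/2): F = (-3.250, 1.875).
Jacobian J = [[2·q^2, 4·p·q - 1], [-3·q^2, -6·p·q + 6·q]].
At the point, J = [[0.500, 2.000], [-0.750, -7.500]] (det J = -2.250).
Solving J·Δ = −F gives Δ = (9.167, -0.667).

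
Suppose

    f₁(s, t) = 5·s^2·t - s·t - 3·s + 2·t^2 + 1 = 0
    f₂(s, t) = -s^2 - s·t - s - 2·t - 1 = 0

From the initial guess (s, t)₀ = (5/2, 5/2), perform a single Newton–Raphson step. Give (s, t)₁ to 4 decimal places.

(-3.8576, 9.8422)

At (5/2, 5/2): F = (77.8750, -21.0000).
Jacobian J = [[10·s·t - t - 3, 5·s^2 - s + 4·t], [-2·s - t - 1, -s - 2]].
At the point, J = [[57.0000, 38.7500], [-8.5000, -4.5000]] (det J = 72.8750).
Solving J·Δ = −F gives Δ = (-6.3576, 7.3422).
Then the next iterate is (s, t)₁ = (-3.8576, 9.8422).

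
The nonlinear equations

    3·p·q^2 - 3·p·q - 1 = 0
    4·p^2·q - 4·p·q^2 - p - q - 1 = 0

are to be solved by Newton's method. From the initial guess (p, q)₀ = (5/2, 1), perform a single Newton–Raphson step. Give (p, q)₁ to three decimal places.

(1.764, 1.133)

At (5/2, 1): F = (-1.000, 10.500).
Jacobian J = [[3·q^2 - 3·q, 6·p·q - 3·p], [8·p·q - 4·q^2 - 1, 4·p^2 - 8·p·q - 1]].
At the point, J = [[0.000, 7.500], [15.000, 4.000]] (det J = -112.500).
Solving J·Δ = −F gives Δ = (-0.736, 0.133).
Then the next iterate is (p, q)₁ = (1.764, 1.133).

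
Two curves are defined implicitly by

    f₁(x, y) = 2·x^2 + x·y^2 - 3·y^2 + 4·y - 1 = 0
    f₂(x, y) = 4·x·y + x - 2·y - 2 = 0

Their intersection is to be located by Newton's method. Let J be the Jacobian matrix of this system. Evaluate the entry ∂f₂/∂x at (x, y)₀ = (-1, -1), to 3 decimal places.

-3.000

∂f₂/∂x = 4·y + 1.
At (-1, -1) this is -3.000.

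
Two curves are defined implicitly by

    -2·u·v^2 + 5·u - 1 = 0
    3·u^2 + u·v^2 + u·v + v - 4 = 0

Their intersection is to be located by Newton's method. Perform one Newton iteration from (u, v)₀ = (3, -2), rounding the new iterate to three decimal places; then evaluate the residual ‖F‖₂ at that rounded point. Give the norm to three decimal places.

At (3, -2): F = (-10.000, 27.000).
Jacobian J = [[-2·v^2 + 5, -4·u·v], [6·u + v^2 + v, 2·u·v + u + 1]].
At the point, J = [[-3.000, 24.000], [20.000, -8.000]] (det J = -456.000).
Solving J·Δ = −F gives Δ = (-1.246, 0.261).
Then the next iterate is (u, v)₁ = (1.754, -1.739).
Re-evaluating at (1.754, -1.739): F = (-2.83862, 5.74465), so ‖F‖₂ = 6.408.

6.408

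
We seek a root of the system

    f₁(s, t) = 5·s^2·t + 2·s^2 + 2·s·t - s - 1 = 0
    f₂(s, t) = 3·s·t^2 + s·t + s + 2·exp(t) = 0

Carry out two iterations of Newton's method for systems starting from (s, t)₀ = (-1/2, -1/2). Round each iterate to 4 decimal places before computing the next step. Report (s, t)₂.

At (-1/2, -1/2): F = (-0.1250, 0.588061).
Jacobian J = [[10·s·t + 4·s + 2·t - 1, 5·s^2 + 2·s], [3·t^2 + t + 1, 6·s·t + s + 2·exp(t)]].
At the point, J = [[-1.5000, 0.2500], [1.2500, 2.213061]] (det J = -3.632092).
Solving J·Δ = −F gives Δ = (-0.1166, -0.1998).
Then the next iterate is (s, t)₁ = (-0.6166, -0.6998).
Round to (-0.6166, -0.6998) and repeat: F = (-0.090320, -0.097618), J = [[-0.551033, 0.667778], [1.769360, 2.965749]].
Δ = (-0.0720, 0.0759), so (s, t)₂ = (-0.6886, -0.6239).

(-0.6886, -0.6239)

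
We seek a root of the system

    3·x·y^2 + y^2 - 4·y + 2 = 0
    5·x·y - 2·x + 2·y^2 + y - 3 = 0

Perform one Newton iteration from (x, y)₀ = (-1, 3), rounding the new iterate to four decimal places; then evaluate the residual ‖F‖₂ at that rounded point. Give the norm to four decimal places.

8.5883

At (-1, 3): F = (-28.0000, 5.0000).
Jacobian J = [[3·y^2, 6·x·y + 2·y - 4], [5·y - 2, 5·x + 4·y + 1]].
At the point, J = [[27.0000, -16.0000], [13.0000, 8.0000]] (det J = 424.0000).
Solving J·Δ = −F gives Δ = (0.3396, -1.1769).
Then the next iterate is (x, y)₁ = (-0.6604, 1.8231).
Re-evaluating at (-0.6604, 1.8231): F = (-8.553608, 0.771411), so ‖F‖₂ = 8.5883.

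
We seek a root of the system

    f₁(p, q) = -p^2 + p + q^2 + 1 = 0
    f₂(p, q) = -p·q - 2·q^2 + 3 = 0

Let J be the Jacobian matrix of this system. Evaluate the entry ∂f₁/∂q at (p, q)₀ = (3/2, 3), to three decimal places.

∂f₁/∂q = 2·q.
At (3/2, 3) this is 6.000.

6.000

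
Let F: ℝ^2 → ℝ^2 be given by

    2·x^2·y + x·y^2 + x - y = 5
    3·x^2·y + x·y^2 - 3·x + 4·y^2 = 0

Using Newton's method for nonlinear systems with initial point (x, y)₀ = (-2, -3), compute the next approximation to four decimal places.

At (-2, -3): F = (-46.0000, -12.0000).
Jacobian J = [[4·x·y + y^2 + 1, 2·x^2 + 2·x·y - 1], [6·x·y + y^2 - 3, 3·x^2 + 2·x·y + 8·y]].
At the point, J = [[34.0000, 19.0000], [42.0000, 0.0000]] (det J = -798.0000).
Solving J·Δ = −F gives Δ = (0.2857, 1.9098).
Then the next iterate is (x, y)₁ = (-1.7143, -1.0902).

(-1.7143, -1.0902)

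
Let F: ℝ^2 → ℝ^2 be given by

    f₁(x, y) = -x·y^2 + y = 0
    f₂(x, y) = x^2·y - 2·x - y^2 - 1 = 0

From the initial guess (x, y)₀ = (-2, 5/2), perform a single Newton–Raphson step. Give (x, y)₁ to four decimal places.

At (-2, 5/2): F = (15.0000, 6.7500).
Jacobian J = [[-y^2, -2·x·y + 1], [2·x·y - 2, x^2 - 2·y]].
At the point, J = [[-6.2500, 11.0000], [-12.0000, -1.0000]] (det J = 138.2500).
Solving J·Δ = −F gives Δ = (0.6456, -0.9968).
Then the next iterate is (x, y)₁ = (-1.3544, 1.5032).

(-1.3544, 1.5032)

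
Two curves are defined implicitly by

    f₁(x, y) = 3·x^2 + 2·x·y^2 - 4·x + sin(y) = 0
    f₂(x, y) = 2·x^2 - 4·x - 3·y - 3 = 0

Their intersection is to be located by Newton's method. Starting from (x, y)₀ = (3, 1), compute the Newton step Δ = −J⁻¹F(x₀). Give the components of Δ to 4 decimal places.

(-0.4418, -1.1781)

At (3, 1): F = (21.841471, 0.0000).
Jacobian J = [[6·x + 2·y^2 - 4, 4·x·y + cos(y)], [4·x - 4, -3]].
At the point, J = [[16.0000, 12.540302], [8.0000, -3.0000]] (det J = -148.322418).
Solving J·Δ = −F gives Δ = (-0.4418, -1.1781).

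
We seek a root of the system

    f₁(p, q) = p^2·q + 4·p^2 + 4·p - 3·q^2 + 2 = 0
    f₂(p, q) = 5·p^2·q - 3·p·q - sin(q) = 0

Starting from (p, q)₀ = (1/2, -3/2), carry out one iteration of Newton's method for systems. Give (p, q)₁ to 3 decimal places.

(0.968, -1.599)

At (1/2, -3/2): F = (-2.125, 1.37249).
Jacobian J = [[2·p·q + 8·p + 4, p^2 - 6·q], [10·p·q - 3·q, 5·p^2 - 3·p - cos(q)]].
At the point, J = [[6.500, 9.250], [-3.000, -0.32074]] (det J = 25.66521).
Solving J·Δ = −F gives Δ = (0.468, -0.099).
Then the next iterate is (p, q)₁ = (0.968, -1.599).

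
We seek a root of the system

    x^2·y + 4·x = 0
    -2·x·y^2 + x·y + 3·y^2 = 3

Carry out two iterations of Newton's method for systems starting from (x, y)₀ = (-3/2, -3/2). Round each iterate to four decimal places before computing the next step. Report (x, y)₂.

(-0.0597, -1.0287)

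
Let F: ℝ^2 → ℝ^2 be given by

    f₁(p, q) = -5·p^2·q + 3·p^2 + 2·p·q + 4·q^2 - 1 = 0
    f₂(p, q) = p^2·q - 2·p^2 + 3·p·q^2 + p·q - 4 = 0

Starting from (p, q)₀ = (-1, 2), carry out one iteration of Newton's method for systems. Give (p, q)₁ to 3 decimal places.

(-0.667, 0.889)

At (-1, 2): F = (4.000, -18.000).
Jacobian J = [[-10·p·q + 6·p + 2·q, -5·p^2 + 2·p + 8·q], [2·p·q - 4·p + 3·q^2 + q, p^2 + 6·p·q + p]].
At the point, J = [[18.000, 9.000], [14.000, -12.000]] (det J = -342.000).
Solving J·Δ = −F gives Δ = (0.333, -1.111).
Then the next iterate is (p, q)₁ = (-0.667, 0.889).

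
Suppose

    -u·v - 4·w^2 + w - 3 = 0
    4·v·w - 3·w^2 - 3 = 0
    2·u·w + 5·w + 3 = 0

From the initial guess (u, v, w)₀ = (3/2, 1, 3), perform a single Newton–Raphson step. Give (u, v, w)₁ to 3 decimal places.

(-0.993, 0.744, 1.495)

At (3/2, 1, 3): F = (-37.500, -18.000, 27.000).
Jacobian J = [[-v, -u, -8·w + 1], [0, 4·w, 4·v - 6·w], [2·w, 0, 2·u + 5]].
At the point, J = [[-1.000, -1.500, -23.000], [0.000, 12.000, -14.000], [6.000, 0.000, 8.000]] (det J = 1686.000).
Solving J·Δ = −F gives Δ = (-2.493, -0.256, -1.505).
Then the next iterate is (u, v, w)₁ = (-0.993, 0.744, 1.495).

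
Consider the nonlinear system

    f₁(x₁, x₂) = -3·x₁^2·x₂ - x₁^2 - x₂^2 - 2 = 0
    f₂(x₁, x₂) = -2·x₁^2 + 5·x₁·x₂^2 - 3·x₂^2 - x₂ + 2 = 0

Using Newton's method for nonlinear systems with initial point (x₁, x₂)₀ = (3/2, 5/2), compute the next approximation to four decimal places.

(0.2405, 2.9036)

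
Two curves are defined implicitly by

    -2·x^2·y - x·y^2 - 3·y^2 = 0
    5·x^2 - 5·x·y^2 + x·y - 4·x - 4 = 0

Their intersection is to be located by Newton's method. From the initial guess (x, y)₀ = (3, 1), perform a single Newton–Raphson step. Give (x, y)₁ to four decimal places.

At (3, 1): F = (-24.0000, 17.0000).
Jacobian J = [[-4·x·y - y^2, -2·x^2 - 2·x·y - 6·y], [10·x - 5·y^2 + y - 4, -10·x·y + x]].
At the point, J = [[-13.0000, -30.0000], [22.0000, -27.0000]] (det J = 1011.0000).
Solving J·Δ = −F gives Δ = (-1.1454, -0.3037).
Then the next iterate is (x, y)₁ = (1.8546, 0.6963).

(1.8546, 0.6963)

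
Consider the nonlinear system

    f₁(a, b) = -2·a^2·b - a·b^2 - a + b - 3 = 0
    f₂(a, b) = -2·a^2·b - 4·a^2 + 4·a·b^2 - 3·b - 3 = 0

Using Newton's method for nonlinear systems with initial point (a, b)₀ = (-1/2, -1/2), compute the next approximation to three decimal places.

At (-1/2, -1/2): F = (-2.625, -2.750).
Jacobian J = [[-4·a·b - b^2 - 1, -2·a^2 - 2·a·b + 1], [-4·a·b - 8·a + 4·b^2, -2·a^2 + 8·a·b - 3]].
At the point, J = [[-2.250, 0.000], [4.000, -1.500]] (det J = 3.375).
Solving J·Δ = −F gives Δ = (-1.167, -4.944).
Then the next iterate is (a, b)₁ = (-1.667, -5.444).

(-1.667, -5.444)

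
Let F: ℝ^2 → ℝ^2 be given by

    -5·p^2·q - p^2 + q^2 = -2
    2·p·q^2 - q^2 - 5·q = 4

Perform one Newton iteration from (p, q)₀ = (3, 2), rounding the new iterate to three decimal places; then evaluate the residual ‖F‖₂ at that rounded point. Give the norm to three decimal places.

15.060

At (3, 2): F = (-93.000, 6.000).
Jacobian J = [[-10·p·q - 2·p, -5·p^2 + 2·q], [2·q^2, 4·p·q - 2·q - 5]].
At the point, J = [[-66.000, -41.000], [8.000, 15.000]] (det J = -662.000).
Solving J·Δ = −F gives Δ = (-1.736, 0.526).
Then the next iterate is (p, q)₁ = (1.264, 2.526).
Re-evaluating at (1.264, 2.526): F = (-13.39592, -6.88033), so ‖F‖₂ = 15.060.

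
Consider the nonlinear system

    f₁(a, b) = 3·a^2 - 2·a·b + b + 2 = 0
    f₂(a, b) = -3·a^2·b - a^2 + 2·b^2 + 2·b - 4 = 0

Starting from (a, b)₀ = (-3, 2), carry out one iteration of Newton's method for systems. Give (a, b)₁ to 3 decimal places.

(1.325, 9.450)

At (-3, 2): F = (43.000, -55.000).
Jacobian J = [[6·a - 2·b, -2·a + 1], [-6·a·b - 2·a, -3·a^2 + 4·b + 2]].
At the point, J = [[-22.000, 7.000], [42.000, -17.000]] (det J = 80.000).
Solving J·Δ = −F gives Δ = (4.325, 7.450).
Then the next iterate is (a, b)₁ = (1.325, 9.450).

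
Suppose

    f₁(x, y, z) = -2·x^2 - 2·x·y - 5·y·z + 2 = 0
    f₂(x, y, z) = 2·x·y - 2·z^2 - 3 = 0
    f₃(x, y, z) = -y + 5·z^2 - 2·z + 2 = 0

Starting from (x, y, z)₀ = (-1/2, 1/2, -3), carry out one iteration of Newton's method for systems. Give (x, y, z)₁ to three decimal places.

At (-1/2, 1/2, -3): F = (9.500, -21.500, 52.500).
Jacobian J = [[-4·x - 2·y, -2·x - 5·z, -5·y], [2·y, 2·x, -4·z], [0, -1, 10·z - 2]].
At the point, J = [[1.000, 16.000, -2.500], [1.000, -1.000, 12.000], [0.000, -1.000, -32.000]] (det J = 558.500).
Solving J·Δ = −F gives Δ = (1.244, -0.413, 1.654).
Then the next iterate is (x, y, z)₁ = (0.744, 0.087, -1.346).

(0.744, 0.087, -1.346)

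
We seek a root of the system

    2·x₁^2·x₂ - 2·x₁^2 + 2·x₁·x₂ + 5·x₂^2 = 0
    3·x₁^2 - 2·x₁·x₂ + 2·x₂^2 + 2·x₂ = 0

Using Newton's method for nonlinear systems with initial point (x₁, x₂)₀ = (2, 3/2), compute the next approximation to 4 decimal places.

At (2, 3/2): F = (21.2500, 13.5000).
Jacobian J = [[4·x₁·x₂ - 4·x₁ + 2·x₂, 2·x₁^2 + 2·x₁ + 10·x₂], [6·x₁ - 2·x₂, -2·x₁ + 4·x₂ + 2]].
At the point, J = [[7.0000, 27.0000], [9.0000, 4.0000]] (det J = -215.0000).
Solving J·Δ = −F gives Δ = (-1.3000, -0.4500).
Then the next iterate is (x₁, x₂)₁ = (0.7000, 1.0500).

(0.7000, 1.0500)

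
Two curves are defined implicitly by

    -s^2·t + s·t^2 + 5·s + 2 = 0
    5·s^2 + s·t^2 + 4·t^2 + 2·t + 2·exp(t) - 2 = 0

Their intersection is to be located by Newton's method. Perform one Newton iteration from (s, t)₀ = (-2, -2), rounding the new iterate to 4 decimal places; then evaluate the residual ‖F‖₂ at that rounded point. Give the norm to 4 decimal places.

At (-2, -2): F = (-8.0000, 22.270671).
Jacobian J = [[-2·s·t + t^2 + 5, -s^2 + 2·s·t], [10·s + t^2, 2·s·t + 8·t + 2·exp(t) + 2]].
At the point, J = [[1.0000, 4.0000], [-16.0000, -5.729329]] (det J = 58.270671).
Solving J·Δ = −F gives Δ = (0.7422, 1.8145).
Then the next iterate is (s, t)₁ = (-1.2578, -0.1855).
Re-evaluating at (-1.2578, -0.1855): F = (-4.038809, 7.295042), so ‖F‖₂ = 8.3384.

8.3384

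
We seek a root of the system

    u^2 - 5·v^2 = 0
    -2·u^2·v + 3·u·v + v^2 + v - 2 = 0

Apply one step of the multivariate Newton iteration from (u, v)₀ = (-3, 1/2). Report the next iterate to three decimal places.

(-1.573, 0.338)

At (-3, 1/2): F = (7.750, -14.750).
Jacobian J = [[2·u, -10·v], [-4·u·v + 3·v, -2·u^2 + 3·u + 2·v + 1]].
At the point, J = [[-6.000, -5.000], [7.500, -25.000]] (det J = 187.500).
Solving J·Δ = −F gives Δ = (1.427, -0.162).
Then the next iterate is (u, v)₁ = (-1.573, 0.338).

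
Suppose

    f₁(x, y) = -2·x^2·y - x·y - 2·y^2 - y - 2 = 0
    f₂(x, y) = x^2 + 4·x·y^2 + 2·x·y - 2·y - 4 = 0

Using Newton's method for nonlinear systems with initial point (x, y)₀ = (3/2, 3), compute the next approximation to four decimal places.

At (3/2, 3): F = (-41.0000, 55.2500).
Jacobian J = [[-4·x·y - y, -2·x^2 - x - 4·y - 1], [2·x + 4·y^2 + 2·y, 8·x·y + 2·x - 2]].
At the point, J = [[-21.0000, -19.0000], [45.0000, 37.0000]] (det J = 78.0000).
Solving J·Δ = −F gives Δ = (5.9904, -8.7788).
Then the next iterate is (x, y)₁ = (7.4904, -5.7788).

(7.4904, -5.7788)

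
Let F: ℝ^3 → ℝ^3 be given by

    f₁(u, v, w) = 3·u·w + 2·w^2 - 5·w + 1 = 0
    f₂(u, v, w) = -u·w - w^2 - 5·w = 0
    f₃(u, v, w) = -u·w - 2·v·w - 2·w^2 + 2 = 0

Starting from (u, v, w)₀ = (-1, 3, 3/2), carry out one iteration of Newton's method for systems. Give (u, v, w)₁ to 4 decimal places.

(-0.1594, 4.2283, 0.1413)

At (-1, 3, 3/2): F = (-6.5000, -8.2500, -10.0000).
Jacobian J = [[3·w, 0, 3·u + 4·w - 5], [-w, 0, -u - 2·w - 5], [-w, -2·w, -u - 2·v - 4·w]].
At the point, J = [[4.5000, 0.0000, -2.0000], [-1.5000, 0.0000, -7.0000], [-1.5000, -3.0000, -11.0000]] (det J = -103.5000).
Solving J·Δ = −F gives Δ = (0.8406, 1.2283, -1.3587).
Then the next iterate is (u, v, w)₁ = (-0.1594, 4.2283, 0.1413).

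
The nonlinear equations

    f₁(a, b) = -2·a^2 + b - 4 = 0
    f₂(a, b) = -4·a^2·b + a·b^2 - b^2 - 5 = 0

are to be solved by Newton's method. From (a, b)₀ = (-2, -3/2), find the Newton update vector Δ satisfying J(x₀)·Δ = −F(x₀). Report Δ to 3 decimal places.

(2.401, -5.712)

At (-2, -3/2): F = (-13.500, 12.250).
Jacobian J = [[-4·a, 1], [-8·a·b + b^2, -4·a^2 + 2·a·b - 2·b]].
At the point, J = [[8.000, 1.000], [-21.750, -7.000]] (det J = -34.250).
Solving J·Δ = −F gives Δ = (2.401, -5.712).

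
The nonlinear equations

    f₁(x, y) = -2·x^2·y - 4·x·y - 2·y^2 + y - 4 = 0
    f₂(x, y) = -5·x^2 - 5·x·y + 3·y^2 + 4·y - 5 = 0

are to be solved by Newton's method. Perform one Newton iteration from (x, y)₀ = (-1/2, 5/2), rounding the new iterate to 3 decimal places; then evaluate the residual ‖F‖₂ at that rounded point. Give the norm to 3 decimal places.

6.430

At (-1/2, 5/2): F = (-10.250, 28.750).
Jacobian J = [[-4·x·y - 4·y, -2·x^2 - 4·x - 4·y + 1], [-10·x - 5·y, -5·x + 6·y + 4]].
At the point, J = [[-5.000, -7.500], [-7.500, 21.500]] (det J = -163.750).
Solving J·Δ = −F gives Δ = (-0.029, -1.347).
Then the next iterate is (x, y)₁ = (-0.529, 1.153).
Re-evaluating at (-0.529, 1.153): F = (-3.71138, 5.25071), so ‖F‖₂ = 6.430.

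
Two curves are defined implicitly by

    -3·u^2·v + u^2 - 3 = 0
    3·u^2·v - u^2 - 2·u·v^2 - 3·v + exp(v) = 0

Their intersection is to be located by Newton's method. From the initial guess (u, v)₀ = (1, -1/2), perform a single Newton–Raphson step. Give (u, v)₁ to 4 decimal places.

(-0.1489, -2.5815)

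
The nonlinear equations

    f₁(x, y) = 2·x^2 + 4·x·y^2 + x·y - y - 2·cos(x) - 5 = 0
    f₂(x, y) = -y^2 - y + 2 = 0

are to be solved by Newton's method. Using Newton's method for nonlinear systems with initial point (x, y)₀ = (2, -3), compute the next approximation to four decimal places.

(1.1772, -2.2000)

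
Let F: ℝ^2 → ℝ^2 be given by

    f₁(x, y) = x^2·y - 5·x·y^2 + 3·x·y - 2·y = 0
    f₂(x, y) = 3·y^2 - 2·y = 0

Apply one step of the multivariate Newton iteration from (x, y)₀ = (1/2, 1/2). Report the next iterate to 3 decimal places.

(2.417, 0.750)

At (1/2, 1/2): F = (-0.750, -0.250).
Jacobian J = [[2·x·y - 5·y^2 + 3·y, x^2 - 10·x·y + 3·x - 2], [0, 6·y - 2]].
At the point, J = [[0.750, -2.750], [0.000, 1.000]] (det J = 0.750).
Solving J·Δ = −F gives Δ = (1.917, 0.250).
Then the next iterate is (x, y)₁ = (2.417, 0.750).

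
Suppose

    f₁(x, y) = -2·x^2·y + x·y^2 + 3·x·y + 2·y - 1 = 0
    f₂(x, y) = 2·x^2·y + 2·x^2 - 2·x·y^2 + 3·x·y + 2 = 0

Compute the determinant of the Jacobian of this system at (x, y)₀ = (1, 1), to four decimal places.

-45.0000

J = [[-4·x·y + y^2 + 3·y, -2·x^2 + 2·x·y + 3·x + 2], [4·x·y + 4·x - 2·y^2 + 3·y, 2·x^2 - 4·x·y + 3·x]].
At the point, J = [[0.0000, 5.0000], [9.0000, 1.0000]].
det J = -45.0000.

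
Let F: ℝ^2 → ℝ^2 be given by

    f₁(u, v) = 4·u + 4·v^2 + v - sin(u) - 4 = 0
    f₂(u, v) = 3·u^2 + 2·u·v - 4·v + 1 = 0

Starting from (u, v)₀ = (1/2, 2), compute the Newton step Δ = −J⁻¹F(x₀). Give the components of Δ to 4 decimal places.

(0.2001, -0.9497)

At (1/2, 2): F = (15.520574, -4.2500).
Jacobian J = [[-cos(u) + 4, 8·v + 1], [6·u + 2·v, 2·u - 4]].
At the point, J = [[3.122417, 17.0000], [7.0000, -3.0000]] (det J = -128.367252).
Solving J·Δ = −F gives Δ = (0.2001, -0.9497).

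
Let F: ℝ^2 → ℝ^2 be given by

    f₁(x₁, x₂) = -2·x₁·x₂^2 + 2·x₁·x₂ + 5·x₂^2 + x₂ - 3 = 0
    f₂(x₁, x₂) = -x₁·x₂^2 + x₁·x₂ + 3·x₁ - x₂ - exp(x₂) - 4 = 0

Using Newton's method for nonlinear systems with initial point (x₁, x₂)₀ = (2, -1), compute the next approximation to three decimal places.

(0.684, -0.421)

At (2, -1): F = (-7.000, -1.36788).
Jacobian J = [[-2·x₂^2 + 2·x₂, -4·x₁·x₂ + 2·x₁ + 10·x₂ + 1], [-x₂^2 + x₂ + 3, -2·x₁·x₂ + x₁ - exp(x₂) - 1]].
At the point, J = [[-4.000, 3.000], [1.000, 4.63212]] (det J = -21.52848).
Solving J·Δ = −F gives Δ = (-1.316, 0.579).
Then the next iterate is (x₁, x₂)₁ = (0.684, -0.421).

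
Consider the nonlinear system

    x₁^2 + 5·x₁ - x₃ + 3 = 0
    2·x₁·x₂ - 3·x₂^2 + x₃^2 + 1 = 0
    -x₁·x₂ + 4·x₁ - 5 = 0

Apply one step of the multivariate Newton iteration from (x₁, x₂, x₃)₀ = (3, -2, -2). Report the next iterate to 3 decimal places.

At (3, -2, -2): F = (29.000, -19.000, 13.000).
Jacobian J = [[2·x₁ + 5, 0, -1], [2·x₂, 2·x₁ - 6·x₂, 2·x₃], [-x₂ + 4, -x₁, 0]].
At the point, J = [[11.000, 0.000, -1.000], [-4.000, 18.000, -4.000], [6.000, -3.000, 0.000]] (det J = -36.000).
Solving J·Δ = −F gives Δ = (-4.750, -5.167, -23.250).
Then the next iterate is (x₁, x₂, x₃)₁ = (-1.750, -7.167, -25.250).

(-1.750, -7.167, -25.250)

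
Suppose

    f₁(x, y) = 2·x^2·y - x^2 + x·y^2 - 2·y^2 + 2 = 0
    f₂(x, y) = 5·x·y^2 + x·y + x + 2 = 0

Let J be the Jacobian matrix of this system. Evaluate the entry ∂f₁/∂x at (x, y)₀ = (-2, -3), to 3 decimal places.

37.000

∂f₁/∂x = 4·x·y - 2·x + y^2.
At (-2, -3) this is 37.000.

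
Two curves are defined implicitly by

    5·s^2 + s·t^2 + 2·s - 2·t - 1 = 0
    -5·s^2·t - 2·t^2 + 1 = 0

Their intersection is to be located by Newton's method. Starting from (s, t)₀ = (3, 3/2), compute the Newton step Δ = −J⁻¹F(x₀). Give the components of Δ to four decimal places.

At (3, 3/2): F = (53.7500, -71.0000).
Jacobian J = [[10·s + t^2 + 2, 2·s·t - 2], [-10·s·t, -5·s^2 - 4·t]].
At the point, J = [[34.2500, 7.0000], [-45.0000, -51.0000]] (det J = -1431.7500).
Solving J·Δ = −F gives Δ = (-1.5675, -0.0091).

(-1.5675, -0.0091)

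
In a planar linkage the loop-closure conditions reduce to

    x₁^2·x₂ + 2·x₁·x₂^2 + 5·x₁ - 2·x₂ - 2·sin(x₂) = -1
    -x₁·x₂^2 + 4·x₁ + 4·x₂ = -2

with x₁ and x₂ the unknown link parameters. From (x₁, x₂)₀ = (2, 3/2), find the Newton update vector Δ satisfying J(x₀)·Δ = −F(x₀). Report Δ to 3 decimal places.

At (2, 3/2): F = (21.00501, 11.500).
Jacobian J = [[2·x₁·x₂ + 2·x₂^2 + 5, x₁^2 + 4·x₁·x₂ - 2·cos(x₂) - 2], [-x₂^2 + 4, -2·x₁·x₂ + 4]].
At the point, J = [[15.500, 13.85853], [1.750, -2.000]] (det J = -55.25242).
Solving J·Δ = −F gives Δ = (-3.645, 2.561).

(-3.645, 2.561)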